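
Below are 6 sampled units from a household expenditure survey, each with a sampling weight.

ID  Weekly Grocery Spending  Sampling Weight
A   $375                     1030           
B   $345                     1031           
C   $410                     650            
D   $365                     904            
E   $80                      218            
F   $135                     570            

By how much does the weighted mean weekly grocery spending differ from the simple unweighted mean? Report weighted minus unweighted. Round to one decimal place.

40.4

Unweighted sum = 375 + 345 + 410 + 365 + 80 + 135 = 1710
Unweighted mean = 1710 / 6 = 285
Weighted sum = 375×1030 + 345×1031 + 410×650 + 365×904 + 80×218 + 135×570
  = 1432795
Sum of weights = 1030 + 1031 + 650 + 904 + 218 + 570 = 4403
Weighted mean = 1432795 / 4403 = 325.41335
Difference (weighted minus unweighted) = 40.413355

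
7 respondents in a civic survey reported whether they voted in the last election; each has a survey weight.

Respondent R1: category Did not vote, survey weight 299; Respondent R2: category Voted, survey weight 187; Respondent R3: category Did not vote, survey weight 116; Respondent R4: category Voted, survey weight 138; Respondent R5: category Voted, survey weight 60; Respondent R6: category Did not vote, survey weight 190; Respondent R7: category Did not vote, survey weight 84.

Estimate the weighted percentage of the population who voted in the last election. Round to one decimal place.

Sum of weights for 'Voted' = 187 + 138 + 60 = 385
Total weight = 299 + 187 + 116 + 138 + 60 + 190 + 84 = 1074
Weighted proportion = 385 / 1074 = 0.358473 → 35.8473%

35.8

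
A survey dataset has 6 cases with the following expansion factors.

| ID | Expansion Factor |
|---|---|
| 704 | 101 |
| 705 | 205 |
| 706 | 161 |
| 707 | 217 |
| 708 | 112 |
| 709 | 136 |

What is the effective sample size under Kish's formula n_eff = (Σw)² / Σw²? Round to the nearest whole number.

6

Σ wᵢ = 101 + 205 + 161 + 217 + 112 + 136 = 932
Σ wᵢ² = 10201 + 42025 + 25921 + 47089 + 12544 + 18496 = 156276
n_eff = 932² / 156276 = 868624 / 156276 = 5.5582687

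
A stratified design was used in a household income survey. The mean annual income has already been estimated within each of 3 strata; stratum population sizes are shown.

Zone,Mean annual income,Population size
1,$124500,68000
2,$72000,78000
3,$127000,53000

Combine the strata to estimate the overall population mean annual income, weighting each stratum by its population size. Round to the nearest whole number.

104588

Σ Nₕ·x̄ₕ = 124500×68000 + 72000×78000 + 127000×53000
  = 8466000000 + 5616000000 + 6731000000 = 20813000000
Σ Nₕ = 199000
Overall mean = 20813000000 / 199000 = 104587.94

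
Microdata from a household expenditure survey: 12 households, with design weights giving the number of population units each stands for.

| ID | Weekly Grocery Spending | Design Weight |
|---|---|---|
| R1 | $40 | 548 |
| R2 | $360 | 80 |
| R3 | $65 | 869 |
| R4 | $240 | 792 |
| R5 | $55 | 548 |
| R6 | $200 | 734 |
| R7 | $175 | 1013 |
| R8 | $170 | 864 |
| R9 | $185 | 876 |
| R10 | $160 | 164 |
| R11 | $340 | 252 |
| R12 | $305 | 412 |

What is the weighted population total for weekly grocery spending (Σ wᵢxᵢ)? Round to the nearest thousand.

Weighted total = 1198020

1198000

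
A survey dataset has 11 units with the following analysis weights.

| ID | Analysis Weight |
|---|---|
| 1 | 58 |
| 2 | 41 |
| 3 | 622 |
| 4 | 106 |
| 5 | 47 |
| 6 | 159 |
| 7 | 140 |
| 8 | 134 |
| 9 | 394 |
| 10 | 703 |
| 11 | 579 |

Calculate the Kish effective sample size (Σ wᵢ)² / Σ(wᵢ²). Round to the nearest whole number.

6

Σ wᵢ = 58 + 41 + 622 + 106 + 47 + 159 + 140 + 134 + 394 + 703 + 579 = 2983
Σ wᵢ² = 1452897
n_eff = 2983² / 1452897 = 8898289 / 1452897 = 6.1245147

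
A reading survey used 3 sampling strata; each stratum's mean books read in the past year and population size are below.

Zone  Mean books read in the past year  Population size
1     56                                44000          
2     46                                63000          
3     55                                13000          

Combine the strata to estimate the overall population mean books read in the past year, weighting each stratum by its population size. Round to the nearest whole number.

Σ Nₕ·x̄ₕ = 6077000
Σ Nₕ = 44000 + 63000 + 13000 = 120000
Overall mean = 6077000 / 120000 = 50.641667

51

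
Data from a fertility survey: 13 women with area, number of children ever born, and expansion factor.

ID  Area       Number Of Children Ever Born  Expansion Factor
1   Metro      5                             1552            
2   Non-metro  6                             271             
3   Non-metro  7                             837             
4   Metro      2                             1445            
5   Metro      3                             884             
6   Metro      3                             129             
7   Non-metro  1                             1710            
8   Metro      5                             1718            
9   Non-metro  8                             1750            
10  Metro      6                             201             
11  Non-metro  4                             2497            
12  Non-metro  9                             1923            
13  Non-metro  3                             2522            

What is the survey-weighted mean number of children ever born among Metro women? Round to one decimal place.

4.0

Metro rows: 1, 4, 5, 6, 8, 10
Weighted sum = 23485
Sum of weights = 1552 + 1445 + 884 + 129 + 1718 + 201 = 5929
Weighted mean = 23485 / 5929 = 3.961039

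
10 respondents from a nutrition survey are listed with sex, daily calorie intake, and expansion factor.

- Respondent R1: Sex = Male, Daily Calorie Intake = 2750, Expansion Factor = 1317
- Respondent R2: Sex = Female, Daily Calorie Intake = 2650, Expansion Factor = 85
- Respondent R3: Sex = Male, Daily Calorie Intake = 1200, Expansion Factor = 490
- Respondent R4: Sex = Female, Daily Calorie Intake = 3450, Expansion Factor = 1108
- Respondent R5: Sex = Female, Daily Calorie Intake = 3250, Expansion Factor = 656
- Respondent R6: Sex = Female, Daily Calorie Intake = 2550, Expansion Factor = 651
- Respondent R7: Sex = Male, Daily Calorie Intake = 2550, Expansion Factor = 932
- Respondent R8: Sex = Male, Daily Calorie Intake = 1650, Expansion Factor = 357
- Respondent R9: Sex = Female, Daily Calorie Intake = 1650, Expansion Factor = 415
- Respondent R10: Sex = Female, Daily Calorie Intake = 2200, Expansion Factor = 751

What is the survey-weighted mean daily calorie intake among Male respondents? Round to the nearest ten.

2320

Male rows: R1, R3, R7, R8
Weighted sum = 2750×1317 + 1200×490 + 2550×932 + 1650×357
  = 7175400
Sum of weights = 1317 + 490 + 932 + 357 = 3096
Weighted mean = 7175400 / 3096 = 2317.6357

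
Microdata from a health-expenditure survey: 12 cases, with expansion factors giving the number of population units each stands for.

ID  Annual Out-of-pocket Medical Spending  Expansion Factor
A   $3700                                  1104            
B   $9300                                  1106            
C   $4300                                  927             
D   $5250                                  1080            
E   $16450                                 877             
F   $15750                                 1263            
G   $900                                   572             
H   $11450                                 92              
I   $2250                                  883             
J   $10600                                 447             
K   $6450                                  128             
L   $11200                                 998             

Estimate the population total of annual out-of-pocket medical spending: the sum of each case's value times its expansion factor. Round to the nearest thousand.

78642000

Weighted total = 3700×1104 + 9300×1106 + 4300×927 + 5250×1080 + 16450×877 + 15750×1263 + 900×572 + 11450×92 + 2250×883 + 10600×447 + 6450×128 + 11200×998
  = 78641950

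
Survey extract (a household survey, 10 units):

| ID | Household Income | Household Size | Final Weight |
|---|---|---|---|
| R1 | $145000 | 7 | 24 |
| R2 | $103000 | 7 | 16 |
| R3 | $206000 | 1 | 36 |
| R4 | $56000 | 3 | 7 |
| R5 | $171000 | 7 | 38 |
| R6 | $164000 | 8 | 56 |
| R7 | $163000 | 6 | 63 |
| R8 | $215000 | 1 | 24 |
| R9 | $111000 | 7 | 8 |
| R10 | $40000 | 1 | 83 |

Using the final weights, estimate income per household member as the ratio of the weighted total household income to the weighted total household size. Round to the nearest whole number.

30311

Σ wᵢ·y = 145000×24 + 103000×16 + 206000×36 + 56000×7 + 171000×38 + 164000×56 + 163000×63 + 215000×24 + 111000×8 + 40000×83
  = 48255000
Σ wᵢ·x = 7×24 + 7×16 + 1×36 + 3×7 + 7×38 + 8×56 + 6×63 + 1×24 + 7×8 + 1×83
  = 168 + 112 + 36 + 21 + 266 + 448 + 378 + 24 + 56 + 83 = 1592
Ratio = 48255000 / 1592 = 30310.93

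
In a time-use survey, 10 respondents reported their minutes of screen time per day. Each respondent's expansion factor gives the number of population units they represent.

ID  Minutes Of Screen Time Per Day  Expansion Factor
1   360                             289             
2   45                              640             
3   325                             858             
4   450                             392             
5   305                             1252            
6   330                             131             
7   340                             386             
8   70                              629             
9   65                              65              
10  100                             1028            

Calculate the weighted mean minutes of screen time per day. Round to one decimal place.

228.5

Weighted sum = 360×289 + 45×640 + 325×858 + 450×392 + 305×1252 + 330×131 + 340×386 + 70×629 + 65×65 + 100×1028
  = 1295475
Sum of weights = 289 + 640 + 858 + 392 + 1252 + 131 + 386 + 629 + 65 + 1028 = 5670
Weighted mean = 1295475 / 5670 = 228.47884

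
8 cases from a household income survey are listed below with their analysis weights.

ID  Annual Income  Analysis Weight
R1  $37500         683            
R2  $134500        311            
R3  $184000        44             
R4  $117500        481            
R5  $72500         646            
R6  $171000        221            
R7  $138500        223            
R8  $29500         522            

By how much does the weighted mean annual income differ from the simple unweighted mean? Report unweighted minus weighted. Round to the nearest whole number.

26637

Unweighted sum = 37500 + 134500 + 184000 + 117500 + 72500 + 171000 + 138500 + 29500 = 885000
Unweighted mean = 885000 / 8 = 110625
Weighted sum = 37500×683 + 134500×311 + 184000×44 + 117500×481 + 72500×646 + 171000×221 + 138500×223 + 29500×522
  = 25612500 + 41829500 + 8096000 + 56517500 + 46835000 + 37791000 + 30885500 + 15399000 = 262966000
Sum of weights = 683 + 311 + 44 + 481 + 646 + 221 + 223 + 522 = 3131
Weighted mean = 262966000 / 3131 = 83987.863
Difference (unweighted minus weighted) = 26637.137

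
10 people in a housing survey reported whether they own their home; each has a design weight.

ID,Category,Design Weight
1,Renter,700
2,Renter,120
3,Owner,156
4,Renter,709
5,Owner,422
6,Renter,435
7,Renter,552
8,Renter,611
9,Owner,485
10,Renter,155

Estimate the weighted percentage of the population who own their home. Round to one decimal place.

24.5

Sum of weights for 'Owner' = 156 + 422 + 485 = 1063
Total weight = 4345
Weighted proportion = 1063 / 4345 = 0.24464902 → 24.464902%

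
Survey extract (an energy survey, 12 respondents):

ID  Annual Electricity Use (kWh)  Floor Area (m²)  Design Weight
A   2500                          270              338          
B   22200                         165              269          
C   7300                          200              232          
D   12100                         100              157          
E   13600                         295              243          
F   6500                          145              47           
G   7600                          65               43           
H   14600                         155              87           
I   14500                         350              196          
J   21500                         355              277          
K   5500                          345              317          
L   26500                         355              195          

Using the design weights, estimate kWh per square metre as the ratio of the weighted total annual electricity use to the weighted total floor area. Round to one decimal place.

Σ wᵢ·y = 2500×338 + 22200×269 + 7300×232 + 12100×157 + 13600×243 + 6500×47 + 7600×43 + 14600×87 + 14500×196 + 21500×277 + 5500×317 + 26500×195
  = 845000 + 5971800 + 1693600 + 1899700 + 3304800 + 305500 + 326800 + 1270200 + 2842000 + 5955500 + 1743500 + 5167500 = 31325900
Σ wᵢ·x = 270×338 + 165×269 + 200×232 + 100×157 + 295×243 + 145×47 + 65×43 + 155×87 + 350×196 + 355×277 + 345×317 + 355×195
  = 91260 + 44385 + 46400 + 15700 + 71685 + 6815 + 2795 + 13485 + 68600 + 98335 + 109365 + 69225 = 638050
Ratio = 31325900 / 638050 = 49.096309

49.1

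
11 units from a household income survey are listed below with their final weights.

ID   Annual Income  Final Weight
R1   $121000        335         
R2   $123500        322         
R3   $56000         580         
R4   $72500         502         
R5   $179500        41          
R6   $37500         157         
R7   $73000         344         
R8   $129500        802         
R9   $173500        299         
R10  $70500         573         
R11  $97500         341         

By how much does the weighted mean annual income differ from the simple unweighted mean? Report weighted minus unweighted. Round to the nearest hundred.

Unweighted sum = 121000 + 123500 + 56000 + 72500 + 179500 + 37500 + 73000 + 129500 + 173500 + 70500 + 97500 = 1134000
Unweighted mean = 1134000 / 11 = 103090.91
Weighted sum = 121000×335 + 123500×322 + 56000×580 + 72500×502 + 179500×41 + 37500×157 + 73000×344 + 129500×802 + 173500×299 + 70500×573 + 97500×341
  = 416915500
Sum of weights = 335 + 322 + 580 + 502 + 41 + 157 + 344 + 802 + 299 + 573 + 341 = 4296
Weighted mean = 416915500 / 4296 = 97047.37
Difference (weighted minus unweighted) = -6043.5394

-6000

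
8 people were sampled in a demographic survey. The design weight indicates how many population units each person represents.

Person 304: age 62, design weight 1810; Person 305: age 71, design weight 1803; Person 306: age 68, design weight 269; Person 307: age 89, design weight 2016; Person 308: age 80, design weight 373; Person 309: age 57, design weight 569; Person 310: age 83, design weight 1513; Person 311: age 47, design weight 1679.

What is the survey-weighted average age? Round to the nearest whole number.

Weighted sum = 62×1810 + 71×1803 + 68×269 + 89×2016 + 80×373 + 57×569 + 83×1513 + 47×1679
  = 112220 + 128013 + 18292 + 179424 + 29840 + 32433 + 125579 + 78913 = 704714
Sum of weights = 1810 + 1803 + 269 + 2016 + 373 + 569 + 1513 + 1679 = 10032
Weighted mean = 704714 / 10032 = 70.246611

70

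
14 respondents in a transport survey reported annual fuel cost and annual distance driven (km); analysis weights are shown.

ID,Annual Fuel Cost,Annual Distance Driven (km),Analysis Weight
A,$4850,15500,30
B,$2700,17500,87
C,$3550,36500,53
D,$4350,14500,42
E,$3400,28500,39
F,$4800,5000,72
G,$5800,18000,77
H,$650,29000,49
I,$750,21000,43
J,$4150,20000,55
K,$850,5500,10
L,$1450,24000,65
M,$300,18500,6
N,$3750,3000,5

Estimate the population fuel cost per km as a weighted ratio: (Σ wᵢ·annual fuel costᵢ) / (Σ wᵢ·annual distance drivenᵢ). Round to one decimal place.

0.2

Σ wᵢ·y = 2091700
Σ wᵢ·x = 12553500
Ratio = 2091700 / 12553500 = 0.16662285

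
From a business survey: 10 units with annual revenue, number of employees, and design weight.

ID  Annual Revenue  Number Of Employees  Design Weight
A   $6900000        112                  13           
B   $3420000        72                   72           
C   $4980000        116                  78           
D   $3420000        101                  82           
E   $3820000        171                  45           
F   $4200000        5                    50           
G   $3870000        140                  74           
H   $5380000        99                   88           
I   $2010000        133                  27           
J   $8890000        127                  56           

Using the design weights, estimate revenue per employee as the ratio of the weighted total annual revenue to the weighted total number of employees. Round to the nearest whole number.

43745

Σ wᵢ·y = 6900000×13 + 3420000×72 + 4980000×78 + 3420000×82 + 3820000×45 + 4200000×50 + 3870000×74 + 5380000×88 + 2010000×27 + 8890000×56
  = 2698650000
Σ wᵢ·x = 112×13 + 72×72 + 116×78 + 101×82 + 171×45 + 5×50 + 140×74 + 99×88 + 133×27 + 127×56
  = 1456 + 5184 + 9048 + 8282 + 7695 + 250 + 10360 + 8712 + 3591 + 7112 = 61690
Ratio = 2698650000 / 61690 = 43745.34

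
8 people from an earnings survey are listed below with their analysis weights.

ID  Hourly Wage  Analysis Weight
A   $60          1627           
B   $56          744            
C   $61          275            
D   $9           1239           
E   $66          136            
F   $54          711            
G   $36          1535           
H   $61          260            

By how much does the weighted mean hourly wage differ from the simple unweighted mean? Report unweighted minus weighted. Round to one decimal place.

6.6

Unweighted sum = 60 + 56 + 61 + 9 + 66 + 54 + 36 + 61 = 403
Unweighted mean = 403 / 8 = 50.375
Weighted sum = 285700
Sum of weights = 6527
Weighted mean = 285700 / 6527 = 43.772024
Difference (unweighted minus weighted) = 6.6029761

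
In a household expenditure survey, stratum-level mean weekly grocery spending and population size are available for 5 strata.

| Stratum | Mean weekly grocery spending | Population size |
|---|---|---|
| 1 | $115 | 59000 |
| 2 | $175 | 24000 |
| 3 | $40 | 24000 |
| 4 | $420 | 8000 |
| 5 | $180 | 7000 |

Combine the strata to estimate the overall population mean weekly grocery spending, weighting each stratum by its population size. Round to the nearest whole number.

Σ Nₕ·x̄ₕ = 115×59000 + 175×24000 + 40×24000 + 420×8000 + 180×7000
  = 16565000
Σ Nₕ = 59000 + 24000 + 24000 + 8000 + 7000 = 122000
Overall mean = 16565000 / 122000 = 135.77869

136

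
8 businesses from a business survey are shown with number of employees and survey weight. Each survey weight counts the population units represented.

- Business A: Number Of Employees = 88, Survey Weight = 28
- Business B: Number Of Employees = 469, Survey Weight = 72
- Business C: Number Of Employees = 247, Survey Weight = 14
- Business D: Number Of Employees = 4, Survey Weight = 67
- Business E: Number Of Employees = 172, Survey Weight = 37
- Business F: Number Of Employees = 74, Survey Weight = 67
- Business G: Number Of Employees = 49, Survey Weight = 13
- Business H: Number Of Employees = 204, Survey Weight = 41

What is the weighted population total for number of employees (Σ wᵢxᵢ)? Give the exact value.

60281

Weighted total = 60281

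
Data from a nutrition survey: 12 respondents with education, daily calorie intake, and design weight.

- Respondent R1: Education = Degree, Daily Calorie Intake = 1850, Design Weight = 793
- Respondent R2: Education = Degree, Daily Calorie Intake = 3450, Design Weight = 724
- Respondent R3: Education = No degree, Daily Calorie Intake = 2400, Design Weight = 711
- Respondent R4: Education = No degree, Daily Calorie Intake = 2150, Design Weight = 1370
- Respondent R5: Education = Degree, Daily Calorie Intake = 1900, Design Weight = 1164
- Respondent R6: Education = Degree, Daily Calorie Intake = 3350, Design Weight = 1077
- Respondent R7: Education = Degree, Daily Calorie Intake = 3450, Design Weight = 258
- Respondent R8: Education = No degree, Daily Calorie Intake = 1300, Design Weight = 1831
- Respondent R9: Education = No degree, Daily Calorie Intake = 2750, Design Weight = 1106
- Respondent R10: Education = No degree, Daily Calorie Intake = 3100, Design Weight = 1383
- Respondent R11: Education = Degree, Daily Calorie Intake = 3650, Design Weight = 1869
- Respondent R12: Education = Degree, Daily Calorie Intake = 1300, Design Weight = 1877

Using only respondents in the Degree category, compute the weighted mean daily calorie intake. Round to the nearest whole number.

2568

Degree rows: R1, R2, R5, R6, R7, R11, R12
Weighted sum = 1850×793 + 3450×724 + 1900×1164 + 3350×1077 + 3450×258 + 3650×1869 + 1300×1877
  = 1467050 + 2497800 + 2211600 + 3607950 + 890100 + 6821850 + 2440100 = 19936450
Sum of weights = 793 + 724 + 1164 + 1077 + 258 + 1869 + 1877 = 7762
Weighted mean = 19936450 / 7762 = 2568.4682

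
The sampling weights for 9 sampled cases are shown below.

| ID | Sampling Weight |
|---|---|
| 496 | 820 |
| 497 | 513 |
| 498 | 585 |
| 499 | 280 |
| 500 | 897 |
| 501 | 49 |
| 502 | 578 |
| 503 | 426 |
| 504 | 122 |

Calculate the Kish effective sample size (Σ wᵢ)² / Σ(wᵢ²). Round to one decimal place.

Σ wᵢ = 820 + 513 + 585 + 280 + 897 + 49 + 578 + 426 + 122 = 4270
Σ wᵢ² = 672400 + 263169 + 342225 + 78400 + 804609 + 2401 + 334084 + 181476 + 14884 = 2693648
n_eff = 4270² / 2693648 = 18232900 / 2693648 = 6.7688503

6.8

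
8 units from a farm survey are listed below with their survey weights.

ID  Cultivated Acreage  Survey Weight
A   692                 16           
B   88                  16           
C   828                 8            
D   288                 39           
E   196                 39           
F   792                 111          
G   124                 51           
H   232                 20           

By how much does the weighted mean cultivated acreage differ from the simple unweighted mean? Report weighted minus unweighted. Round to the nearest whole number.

Unweighted sum = 692 + 88 + 828 + 288 + 196 + 792 + 124 + 232 = 3240
Unweighted mean = 3240 / 8 = 405
Weighted sum = 692×16 + 88×16 + 828×8 + 288×39 + 196×39 + 792×111 + 124×51 + 232×20
  = 11072 + 1408 + 6624 + 11232 + 7644 + 87912 + 6324 + 4640 = 136856
Sum of weights = 16 + 16 + 8 + 39 + 39 + 111 + 51 + 20 = 300
Weighted mean = 136856 / 300 = 456.18667
Difference (weighted minus unweighted) = 51.186667

51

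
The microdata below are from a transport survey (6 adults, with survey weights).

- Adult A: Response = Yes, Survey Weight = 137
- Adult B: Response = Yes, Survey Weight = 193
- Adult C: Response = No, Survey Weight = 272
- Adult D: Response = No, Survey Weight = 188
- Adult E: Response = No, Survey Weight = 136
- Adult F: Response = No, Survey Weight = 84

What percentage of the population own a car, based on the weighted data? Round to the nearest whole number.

Sum of weights for 'Yes' = 137 + 193 = 330
Total weight = 137 + 193 + 272 + 188 + 136 + 84 = 1010
Weighted proportion = 330 / 1010 = 0.32673267 → 32.673267%

33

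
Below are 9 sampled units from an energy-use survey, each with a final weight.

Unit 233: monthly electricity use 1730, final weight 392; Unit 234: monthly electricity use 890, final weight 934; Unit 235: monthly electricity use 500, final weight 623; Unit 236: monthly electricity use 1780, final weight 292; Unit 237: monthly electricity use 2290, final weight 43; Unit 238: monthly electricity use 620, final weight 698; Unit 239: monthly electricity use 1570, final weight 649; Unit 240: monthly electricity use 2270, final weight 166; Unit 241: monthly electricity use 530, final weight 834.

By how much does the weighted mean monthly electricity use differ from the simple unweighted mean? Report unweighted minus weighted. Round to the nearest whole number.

Unweighted sum = 1730 + 890 + 500 + 1780 + 2290 + 620 + 1570 + 2270 + 530 = 12180
Unweighted mean = 12180 / 9 = 1353.3333
Weighted sum = 4709680
Sum of weights = 392 + 934 + 623 + 292 + 43 + 698 + 649 + 166 + 834 = 4631
Weighted mean = 4709680 / 4631 = 1016.9899
Difference (unweighted minus weighted) = 336.34348

336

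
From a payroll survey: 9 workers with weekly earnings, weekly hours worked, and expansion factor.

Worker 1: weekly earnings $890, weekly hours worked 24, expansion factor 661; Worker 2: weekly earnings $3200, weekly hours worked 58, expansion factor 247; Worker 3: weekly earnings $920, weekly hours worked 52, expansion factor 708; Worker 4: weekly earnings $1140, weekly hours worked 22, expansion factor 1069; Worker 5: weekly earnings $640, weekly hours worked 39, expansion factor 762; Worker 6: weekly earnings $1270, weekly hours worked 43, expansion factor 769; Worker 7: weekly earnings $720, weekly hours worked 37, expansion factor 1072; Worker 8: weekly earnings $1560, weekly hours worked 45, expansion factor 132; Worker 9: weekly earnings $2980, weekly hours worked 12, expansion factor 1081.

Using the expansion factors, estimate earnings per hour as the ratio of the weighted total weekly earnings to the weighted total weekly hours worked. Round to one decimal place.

42.1

Σ wᵢ·y = 890×661 + 3200×247 + 920×708 + 1140×1069 + 640×762 + 1270×769 + 720×1072 + 1560×132 + 2980×1081
  = 588290 + 790400 + 651360 + 1218660 + 487680 + 976630 + 771840 + 205920 + 3221380 = 8912160
Σ wᵢ·x = 24×661 + 58×247 + 52×708 + 22×1069 + 39×762 + 43×769 + 37×1072 + 45×132 + 12×1081
  = 15864 + 14326 + 36816 + 23518 + 29718 + 33067 + 39664 + 5940 + 12972 = 211885
Ratio = 8912160 / 211885 = 42.061307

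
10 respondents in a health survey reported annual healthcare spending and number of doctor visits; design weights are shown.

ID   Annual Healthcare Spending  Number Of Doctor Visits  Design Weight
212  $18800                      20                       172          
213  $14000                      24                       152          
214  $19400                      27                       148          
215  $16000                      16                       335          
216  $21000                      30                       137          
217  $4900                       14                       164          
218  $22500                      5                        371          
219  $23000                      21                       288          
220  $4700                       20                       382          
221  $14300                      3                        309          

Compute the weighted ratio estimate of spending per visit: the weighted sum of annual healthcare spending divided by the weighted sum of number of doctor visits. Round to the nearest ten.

980

Σ wᵢ·y = 38459000
Σ wᵢ·x = 20×172 + 24×152 + 27×148 + 16×335 + 30×137 + 14×164 + 5×371 + 21×288 + 20×382 + 3×309
  = 3440 + 3648 + 3996 + 5360 + 4110 + 2296 + 1855 + 6048 + 7640 + 927 = 39320
Ratio = 38459000 / 39320 = 978.10275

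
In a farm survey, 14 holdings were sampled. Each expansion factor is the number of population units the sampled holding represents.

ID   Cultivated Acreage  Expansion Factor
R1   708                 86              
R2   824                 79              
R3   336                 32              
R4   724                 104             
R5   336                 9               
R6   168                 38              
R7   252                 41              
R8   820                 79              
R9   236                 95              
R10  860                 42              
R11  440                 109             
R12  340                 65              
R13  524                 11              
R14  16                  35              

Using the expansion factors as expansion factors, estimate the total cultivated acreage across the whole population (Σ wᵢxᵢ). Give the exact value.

Weighted total = 431476

431476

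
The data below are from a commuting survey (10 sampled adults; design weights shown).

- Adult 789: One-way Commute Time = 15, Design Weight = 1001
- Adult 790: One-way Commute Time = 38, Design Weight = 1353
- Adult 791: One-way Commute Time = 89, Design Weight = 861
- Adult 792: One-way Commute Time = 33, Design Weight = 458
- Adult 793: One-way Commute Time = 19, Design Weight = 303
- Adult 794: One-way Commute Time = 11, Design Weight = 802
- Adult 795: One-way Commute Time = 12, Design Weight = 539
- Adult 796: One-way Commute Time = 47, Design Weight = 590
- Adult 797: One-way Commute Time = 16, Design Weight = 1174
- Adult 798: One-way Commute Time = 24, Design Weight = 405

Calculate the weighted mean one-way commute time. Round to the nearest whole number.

Weighted sum = 15×1001 + 38×1353 + 89×861 + 33×458 + 19×303 + 11×802 + 12×539 + 47×590 + 16×1174 + 24×405
  = 15015 + 51414 + 76629 + 15114 + 5757 + 8822 + 6468 + 27730 + 18784 + 9720 = 235453
Sum of weights = 7486
Weighted mean = 235453 / 7486 = 31.452445

31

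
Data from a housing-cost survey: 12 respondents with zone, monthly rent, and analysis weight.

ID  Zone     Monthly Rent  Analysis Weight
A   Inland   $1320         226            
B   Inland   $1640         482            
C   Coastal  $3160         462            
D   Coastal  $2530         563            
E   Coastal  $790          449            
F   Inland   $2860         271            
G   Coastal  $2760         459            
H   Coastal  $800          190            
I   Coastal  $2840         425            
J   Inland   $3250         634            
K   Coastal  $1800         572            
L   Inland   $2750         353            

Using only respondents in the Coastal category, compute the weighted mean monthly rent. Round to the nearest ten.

2210

Coastal rows: C, D, E, G, H, I, K
Weighted sum = 3160×462 + 2530×563 + 790×449 + 2760×459 + 800×190 + 2840×425 + 1800×572
  = 1459920 + 1424390 + 354710 + 1266840 + 152000 + 1207000 + 1029600 = 6894460
Sum of weights = 3120
Weighted mean = 6894460 / 3120 = 2209.7628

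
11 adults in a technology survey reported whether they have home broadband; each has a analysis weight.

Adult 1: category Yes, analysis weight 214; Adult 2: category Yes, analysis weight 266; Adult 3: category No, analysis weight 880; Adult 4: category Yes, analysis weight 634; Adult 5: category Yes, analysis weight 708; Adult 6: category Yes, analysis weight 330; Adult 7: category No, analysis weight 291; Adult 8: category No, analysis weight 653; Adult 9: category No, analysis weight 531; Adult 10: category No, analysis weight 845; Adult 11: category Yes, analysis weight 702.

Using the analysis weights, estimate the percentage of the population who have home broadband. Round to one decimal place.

47.1

Sum of weights for 'Yes' = 214 + 266 + 634 + 708 + 330 + 702 = 2854
Total weight = 214 + 266 + 880 + 634 + 708 + 330 + 291 + 653 + 531 + 845 + 702 = 6054
Weighted proportion = 2854 / 6054 = 0.47142385 → 47.142385%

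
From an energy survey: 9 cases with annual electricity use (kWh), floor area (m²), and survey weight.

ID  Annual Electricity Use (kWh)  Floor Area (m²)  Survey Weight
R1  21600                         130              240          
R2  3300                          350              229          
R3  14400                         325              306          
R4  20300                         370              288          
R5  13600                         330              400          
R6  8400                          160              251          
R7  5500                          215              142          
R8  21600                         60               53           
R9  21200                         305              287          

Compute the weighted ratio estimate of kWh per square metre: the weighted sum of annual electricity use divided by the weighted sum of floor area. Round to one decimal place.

52.0

Σ wᵢ·y = 21600×240 + 3300×229 + 14400×306 + 20300×288 + 13600×400 + 8400×251 + 5500×142 + 21600×53 + 21200×287
  = 31751100
Σ wᵢ·x = 610765
Ratio = 31751100 / 610765 = 51.985788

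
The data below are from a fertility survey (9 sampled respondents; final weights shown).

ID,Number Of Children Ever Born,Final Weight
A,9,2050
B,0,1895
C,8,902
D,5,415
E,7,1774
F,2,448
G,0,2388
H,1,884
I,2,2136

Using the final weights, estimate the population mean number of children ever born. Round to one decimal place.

Weighted sum = 9×2050 + 0×1895 + 8×902 + 5×415 + 7×1774 + 2×448 + 0×2388 + 1×884 + 2×2136
  = 46211
Sum of weights = 2050 + 1895 + 902 + 415 + 1774 + 448 + 2388 + 884 + 2136 = 12892
Weighted mean = 46211 / 12892 = 3.584471

3.6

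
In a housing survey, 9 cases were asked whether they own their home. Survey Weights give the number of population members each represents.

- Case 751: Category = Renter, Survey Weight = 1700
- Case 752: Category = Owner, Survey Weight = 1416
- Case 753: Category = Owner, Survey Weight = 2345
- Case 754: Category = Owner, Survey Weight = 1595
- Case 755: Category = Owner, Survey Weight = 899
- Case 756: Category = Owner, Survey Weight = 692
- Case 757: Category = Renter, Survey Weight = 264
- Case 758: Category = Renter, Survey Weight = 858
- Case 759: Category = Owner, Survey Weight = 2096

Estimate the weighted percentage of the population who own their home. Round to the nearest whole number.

Sum of weights for 'Owner' = 1416 + 2345 + 1595 + 899 + 692 + 2096 = 9043
Total weight = 1700 + 1416 + 2345 + 1595 + 899 + 692 + 264 + 858 + 2096 = 11865
Weighted proportion = 9043 / 11865 = 0.76215761 → 76.215761%

76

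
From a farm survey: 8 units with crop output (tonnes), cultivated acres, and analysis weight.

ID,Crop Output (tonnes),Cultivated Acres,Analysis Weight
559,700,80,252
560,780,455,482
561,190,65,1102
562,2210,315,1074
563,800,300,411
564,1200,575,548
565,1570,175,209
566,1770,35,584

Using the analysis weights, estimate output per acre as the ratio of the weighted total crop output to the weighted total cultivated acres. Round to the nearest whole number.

5

Σ wᵢ·y = 700×252 + 780×482 + 190×1102 + 2210×1074 + 800×411 + 1200×548 + 1570×209 + 1770×584
  = 176400 + 375960 + 209380 + 2373540 + 328800 + 657600 + 328130 + 1033680 = 5483490
Σ wᵢ·x = 80×252 + 455×482 + 65×1102 + 315×1074 + 300×411 + 575×548 + 175×209 + 35×584
  = 20160 + 219310 + 71630 + 338310 + 123300 + 315100 + 36575 + 20440 = 1144825
Ratio = 5483490 / 1144825 = 4.7898063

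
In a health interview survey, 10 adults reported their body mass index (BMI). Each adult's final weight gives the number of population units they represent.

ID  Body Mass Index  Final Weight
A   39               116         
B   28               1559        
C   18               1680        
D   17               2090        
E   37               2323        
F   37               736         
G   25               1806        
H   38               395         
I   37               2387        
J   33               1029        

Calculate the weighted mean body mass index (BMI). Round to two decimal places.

29.00

Weighted sum = 39×116 + 28×1559 + 18×1680 + 17×2090 + 37×2323 + 37×736 + 25×1806 + 38×395 + 37×2387 + 33×1029
  = 409565
Sum of weights = 116 + 1559 + 1680 + 2090 + 2323 + 736 + 1806 + 395 + 2387 + 1029 = 14121
Weighted mean = 409565 / 14121 = 29.003966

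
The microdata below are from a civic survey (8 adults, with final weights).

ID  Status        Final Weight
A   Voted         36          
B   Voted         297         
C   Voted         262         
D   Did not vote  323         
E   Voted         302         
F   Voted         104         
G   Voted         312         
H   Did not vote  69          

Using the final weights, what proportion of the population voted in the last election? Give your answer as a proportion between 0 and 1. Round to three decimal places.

0.770

Sum of weights for 'Voted' = 36 + 297 + 262 + 302 + 104 + 312 = 1313
Total weight = 36 + 297 + 262 + 323 + 302 + 104 + 312 + 69 = 1705
Weighted proportion = 1313 / 1705 = 0.77008798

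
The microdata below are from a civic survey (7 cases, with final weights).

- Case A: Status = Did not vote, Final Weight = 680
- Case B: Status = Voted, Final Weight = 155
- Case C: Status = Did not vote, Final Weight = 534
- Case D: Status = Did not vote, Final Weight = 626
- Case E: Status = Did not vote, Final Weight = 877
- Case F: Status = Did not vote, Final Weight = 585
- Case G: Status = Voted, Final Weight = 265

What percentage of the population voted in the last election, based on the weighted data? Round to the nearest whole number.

11

Sum of weights for 'Voted' = 155 + 265 = 420
Total weight = 680 + 155 + 534 + 626 + 877 + 585 + 265 = 3722
Weighted proportion = 420 / 3722 = 0.11284256 → 11.284256%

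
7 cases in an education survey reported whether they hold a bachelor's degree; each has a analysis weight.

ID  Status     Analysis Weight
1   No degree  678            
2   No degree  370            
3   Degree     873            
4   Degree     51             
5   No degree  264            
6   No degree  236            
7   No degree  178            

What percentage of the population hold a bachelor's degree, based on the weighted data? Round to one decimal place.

34.9

Sum of weights for 'Degree' = 873 + 51 = 924
Total weight = 678 + 370 + 873 + 51 + 264 + 236 + 178 = 2650
Weighted proportion = 924 / 2650 = 0.34867925 → 34.867925%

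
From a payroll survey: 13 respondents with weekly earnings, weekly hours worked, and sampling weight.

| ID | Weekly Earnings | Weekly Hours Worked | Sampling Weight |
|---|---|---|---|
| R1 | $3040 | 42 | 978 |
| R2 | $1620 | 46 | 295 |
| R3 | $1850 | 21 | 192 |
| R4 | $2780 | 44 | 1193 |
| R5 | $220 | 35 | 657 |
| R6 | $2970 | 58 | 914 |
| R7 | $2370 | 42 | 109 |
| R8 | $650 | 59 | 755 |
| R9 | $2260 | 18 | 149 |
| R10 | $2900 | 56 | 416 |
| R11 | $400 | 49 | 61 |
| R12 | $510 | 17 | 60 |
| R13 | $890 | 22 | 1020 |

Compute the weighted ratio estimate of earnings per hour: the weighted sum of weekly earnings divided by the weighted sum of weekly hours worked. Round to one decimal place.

Σ wᵢ·y = 13236900
Σ wᵢ·x = 288727
Ratio = 13236900 / 288727 = 45.84573

45.8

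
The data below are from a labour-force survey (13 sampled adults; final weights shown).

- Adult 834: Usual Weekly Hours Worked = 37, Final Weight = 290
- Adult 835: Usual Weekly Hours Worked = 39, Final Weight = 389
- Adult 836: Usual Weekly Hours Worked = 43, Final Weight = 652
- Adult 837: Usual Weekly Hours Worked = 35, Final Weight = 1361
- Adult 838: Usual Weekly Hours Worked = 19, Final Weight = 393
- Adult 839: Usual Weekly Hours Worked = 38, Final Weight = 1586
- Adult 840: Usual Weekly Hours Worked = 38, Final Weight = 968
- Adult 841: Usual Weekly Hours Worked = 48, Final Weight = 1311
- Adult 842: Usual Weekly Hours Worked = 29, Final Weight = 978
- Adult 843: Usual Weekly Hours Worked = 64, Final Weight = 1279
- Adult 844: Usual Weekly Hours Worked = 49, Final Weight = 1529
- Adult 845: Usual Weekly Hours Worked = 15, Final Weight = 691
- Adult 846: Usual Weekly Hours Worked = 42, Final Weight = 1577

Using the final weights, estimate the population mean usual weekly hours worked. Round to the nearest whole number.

Weighted sum = 530757
Sum of weights = 13004
Weighted mean = 530757 / 13004 = 40.814903

41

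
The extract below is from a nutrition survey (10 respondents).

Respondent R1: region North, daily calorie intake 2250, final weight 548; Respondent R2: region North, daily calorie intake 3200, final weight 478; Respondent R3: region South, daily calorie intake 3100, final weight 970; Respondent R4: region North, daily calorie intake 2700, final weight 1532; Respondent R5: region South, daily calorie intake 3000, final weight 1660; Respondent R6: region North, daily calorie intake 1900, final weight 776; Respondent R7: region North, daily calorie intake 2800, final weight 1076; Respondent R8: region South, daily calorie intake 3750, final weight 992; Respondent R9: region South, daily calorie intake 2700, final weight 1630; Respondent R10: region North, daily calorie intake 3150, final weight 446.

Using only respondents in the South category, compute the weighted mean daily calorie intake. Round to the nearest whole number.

South rows: R3, R5, R8, R9
Weighted sum = 3100×970 + 3000×1660 + 3750×992 + 2700×1630
  = 3007000 + 4980000 + 3720000 + 4401000 = 16108000
Sum of weights = 970 + 1660 + 992 + 1630 = 5252
Weighted mean = 16108000 / 5252 = 3067.0221

3067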